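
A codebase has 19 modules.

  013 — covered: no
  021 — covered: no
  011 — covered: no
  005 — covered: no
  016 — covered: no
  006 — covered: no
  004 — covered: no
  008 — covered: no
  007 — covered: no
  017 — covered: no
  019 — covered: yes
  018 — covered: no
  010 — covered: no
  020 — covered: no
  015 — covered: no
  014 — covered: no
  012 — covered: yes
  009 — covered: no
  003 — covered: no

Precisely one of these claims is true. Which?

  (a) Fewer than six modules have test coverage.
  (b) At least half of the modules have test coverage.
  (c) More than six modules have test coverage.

|A| = 19, |A ∩ B| = 2, |A ∖ B| = 17.
(a) requires |A ∩ B| < 6: true.
(b) requires |A ∩ B| ≥ |A ∖ B|: false.
(c) requires |A ∩ B| > 6: false.

(a)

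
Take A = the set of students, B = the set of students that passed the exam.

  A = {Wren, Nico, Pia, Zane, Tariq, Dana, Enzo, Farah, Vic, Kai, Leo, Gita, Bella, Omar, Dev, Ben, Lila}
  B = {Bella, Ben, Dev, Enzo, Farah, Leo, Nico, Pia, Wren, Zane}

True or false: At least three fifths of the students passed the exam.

Truth condition: |A ∩ B| / |A| ≥ 3/5.
|A| = 17, |A ∩ B| = 10, |A ∖ B| = 7.
|A ∩ B|/|A| = 10/17, so the statement is false.

False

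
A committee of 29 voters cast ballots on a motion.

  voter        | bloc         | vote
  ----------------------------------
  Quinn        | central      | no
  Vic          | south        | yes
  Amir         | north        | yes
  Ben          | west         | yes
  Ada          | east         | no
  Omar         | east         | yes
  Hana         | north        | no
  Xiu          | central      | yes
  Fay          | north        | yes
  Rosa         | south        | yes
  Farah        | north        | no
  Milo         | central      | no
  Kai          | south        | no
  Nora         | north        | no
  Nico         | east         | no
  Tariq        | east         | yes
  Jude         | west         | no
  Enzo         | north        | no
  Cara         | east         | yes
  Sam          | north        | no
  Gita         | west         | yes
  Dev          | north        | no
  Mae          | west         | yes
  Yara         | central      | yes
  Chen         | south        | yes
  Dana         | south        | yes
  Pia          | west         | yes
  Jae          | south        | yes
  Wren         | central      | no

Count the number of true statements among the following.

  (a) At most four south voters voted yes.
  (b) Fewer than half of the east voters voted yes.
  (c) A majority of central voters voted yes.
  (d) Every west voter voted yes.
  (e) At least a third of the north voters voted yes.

(a) south: |A| = 6, |A ∩ B| = 5; needs |A ∩ B| ≤ 4 — false.
(b) east: |A| = 5, |A ∩ B| = 3; needs |A ∩ B| < |A ∖ B| — false.
(c) central: |A| = 5, |A ∩ B| = 2; needs |A ∩ B| > |A ∖ B| — false.
(d) west: |A| = 5, |A ∩ B| = 4; needs A ⊆ B, i.e. every element of A is in B (|A ∖ B| = 0) — false.
(e) north: |A| = 8, |A ∩ B| = 2; needs |A ∩ B| / |A| ≥ 1/3 — false.

0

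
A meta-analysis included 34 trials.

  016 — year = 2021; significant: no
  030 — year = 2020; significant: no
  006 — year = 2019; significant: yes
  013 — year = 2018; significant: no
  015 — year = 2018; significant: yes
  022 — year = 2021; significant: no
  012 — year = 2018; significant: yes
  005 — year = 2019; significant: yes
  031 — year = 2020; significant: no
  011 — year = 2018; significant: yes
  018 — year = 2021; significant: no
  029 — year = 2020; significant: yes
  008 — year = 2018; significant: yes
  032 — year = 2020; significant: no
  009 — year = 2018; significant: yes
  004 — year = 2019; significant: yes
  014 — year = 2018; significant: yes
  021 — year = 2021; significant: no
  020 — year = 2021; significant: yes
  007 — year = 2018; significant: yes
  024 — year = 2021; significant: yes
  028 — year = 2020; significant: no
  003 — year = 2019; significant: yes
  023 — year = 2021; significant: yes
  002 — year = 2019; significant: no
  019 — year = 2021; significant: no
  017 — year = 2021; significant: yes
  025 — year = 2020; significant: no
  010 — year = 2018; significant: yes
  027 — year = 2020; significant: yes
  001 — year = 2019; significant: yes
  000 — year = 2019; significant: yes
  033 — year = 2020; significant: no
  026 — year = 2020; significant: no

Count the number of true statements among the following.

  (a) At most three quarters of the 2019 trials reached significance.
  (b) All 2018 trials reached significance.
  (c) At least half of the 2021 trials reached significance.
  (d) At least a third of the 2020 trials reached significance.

(a) 2019: |A| = 7, |A ∩ B| = 6; needs |A ∩ B| / |A| ≤ 3/4 — false.
(b) 2018: |A| = 9, |A ∩ B| = 8; needs A ⊆ B, i.e. every element of A is in B (|A ∖ B| = 0) — false.
(c) 2021: |A| = 9, |A ∩ B| = 4; needs |A ∩ B| ≥ |A ∖ B| — false.
(d) 2020: |A| = 9, |A ∩ B| = 2; needs |A ∩ B| / |A| ≥ 1/3 — false.

0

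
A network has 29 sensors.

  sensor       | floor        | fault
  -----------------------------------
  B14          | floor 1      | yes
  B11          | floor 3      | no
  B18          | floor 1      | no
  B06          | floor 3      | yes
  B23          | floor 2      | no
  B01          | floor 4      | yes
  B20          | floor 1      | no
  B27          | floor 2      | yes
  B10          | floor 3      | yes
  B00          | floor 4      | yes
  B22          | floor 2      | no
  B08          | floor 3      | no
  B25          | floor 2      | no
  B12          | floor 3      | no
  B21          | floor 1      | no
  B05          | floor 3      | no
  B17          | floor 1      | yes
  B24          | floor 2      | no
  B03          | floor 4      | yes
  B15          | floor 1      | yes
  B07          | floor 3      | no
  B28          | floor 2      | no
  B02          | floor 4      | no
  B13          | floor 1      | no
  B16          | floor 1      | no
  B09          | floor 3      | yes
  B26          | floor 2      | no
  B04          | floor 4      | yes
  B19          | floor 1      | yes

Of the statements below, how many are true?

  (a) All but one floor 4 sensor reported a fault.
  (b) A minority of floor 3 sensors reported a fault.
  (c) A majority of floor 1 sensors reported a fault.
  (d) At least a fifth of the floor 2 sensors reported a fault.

2

(a) floor 4: |A| = 5, |A ∩ B| = 4; needs |A ∖ B| = 1 — true.
(b) floor 3: |A| = 8, |A ∩ B| = 3; needs |A ∩ B| < |A ∖ B| — true.
(c) floor 1: |A| = 9, |A ∩ B| = 4; needs |A ∩ B| > |A ∖ B| — false.
(d) floor 2: |A| = 7, |A ∩ B| = 1; needs |A ∩ B| / |A| ≥ 1/5 — false.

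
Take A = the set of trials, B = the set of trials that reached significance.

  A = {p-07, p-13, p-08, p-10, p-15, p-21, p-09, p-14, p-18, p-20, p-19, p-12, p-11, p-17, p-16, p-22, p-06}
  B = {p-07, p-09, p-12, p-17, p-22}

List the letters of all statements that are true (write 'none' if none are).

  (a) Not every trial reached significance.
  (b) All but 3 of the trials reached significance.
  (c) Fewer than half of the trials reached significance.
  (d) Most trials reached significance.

|A| = 17, |A ∩ B| = 5, |A ∖ B| = 12.
(a) A ⊄ B (|A ∖ B| ≥ 1): holds.
(b) |A ∖ B| = 3: fails.
(c) |A ∩ B| < |A ∖ B|: holds.
(d) |A ∩ B| > |A ∖ B|: fails.

(a), (c)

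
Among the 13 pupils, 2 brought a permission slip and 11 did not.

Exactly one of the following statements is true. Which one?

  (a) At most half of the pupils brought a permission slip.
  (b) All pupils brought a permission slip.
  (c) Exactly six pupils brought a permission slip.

(a)

|A| = 13, |A ∩ B| = 2, |A ∖ B| = 11.
(a) requires |A ∩ B| ≤ |A ∖ B|: true.
(b) requires A ⊆ B, i.e. every element of A is in B (|A ∖ B| = 0): false.
(c) requires |A ∩ B| = 6: false.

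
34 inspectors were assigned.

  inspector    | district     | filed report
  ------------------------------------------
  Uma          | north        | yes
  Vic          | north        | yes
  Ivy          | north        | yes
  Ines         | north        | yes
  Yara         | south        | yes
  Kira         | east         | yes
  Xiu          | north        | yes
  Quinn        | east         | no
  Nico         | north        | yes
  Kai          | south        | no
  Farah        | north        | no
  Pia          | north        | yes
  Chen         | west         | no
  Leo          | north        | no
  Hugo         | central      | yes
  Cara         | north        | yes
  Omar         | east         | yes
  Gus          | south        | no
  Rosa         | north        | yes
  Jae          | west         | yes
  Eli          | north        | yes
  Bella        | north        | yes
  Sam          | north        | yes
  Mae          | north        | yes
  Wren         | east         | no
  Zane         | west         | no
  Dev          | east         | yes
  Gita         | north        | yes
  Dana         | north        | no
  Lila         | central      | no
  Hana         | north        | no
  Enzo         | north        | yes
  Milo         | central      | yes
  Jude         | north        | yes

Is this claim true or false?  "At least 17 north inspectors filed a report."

Truth condition: |A ∩ B| ≥ 17.
|A| = 20, |A ∩ B| = 16, |A ∖ B| = 4.
|A ∩ B| = 16, so the statement is false.

False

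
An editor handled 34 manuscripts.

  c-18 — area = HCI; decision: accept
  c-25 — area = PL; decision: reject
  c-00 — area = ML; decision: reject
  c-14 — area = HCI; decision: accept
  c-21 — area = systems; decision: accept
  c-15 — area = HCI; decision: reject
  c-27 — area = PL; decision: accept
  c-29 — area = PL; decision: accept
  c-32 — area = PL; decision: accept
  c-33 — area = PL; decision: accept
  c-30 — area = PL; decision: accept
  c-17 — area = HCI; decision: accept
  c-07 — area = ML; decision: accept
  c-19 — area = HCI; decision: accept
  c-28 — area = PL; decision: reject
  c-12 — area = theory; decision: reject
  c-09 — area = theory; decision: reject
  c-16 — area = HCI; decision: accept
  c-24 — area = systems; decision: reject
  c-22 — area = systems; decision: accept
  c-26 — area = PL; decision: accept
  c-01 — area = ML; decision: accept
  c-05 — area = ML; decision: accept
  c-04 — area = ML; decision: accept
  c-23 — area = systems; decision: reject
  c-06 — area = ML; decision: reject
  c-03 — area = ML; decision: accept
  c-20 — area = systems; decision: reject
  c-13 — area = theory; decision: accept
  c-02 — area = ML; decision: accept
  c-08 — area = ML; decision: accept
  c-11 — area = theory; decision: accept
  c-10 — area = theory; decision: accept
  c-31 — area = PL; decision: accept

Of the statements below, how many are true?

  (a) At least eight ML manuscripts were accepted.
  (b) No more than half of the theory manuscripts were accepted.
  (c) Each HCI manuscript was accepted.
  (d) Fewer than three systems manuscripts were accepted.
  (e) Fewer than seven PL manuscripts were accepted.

(a) ML: |A| = 9, |A ∩ B| = 7; needs |A ∩ B| ≥ 8 — false.
(b) theory: |A| = 5, |A ∩ B| = 3; needs |A ∩ B| ≤ |A ∖ B| — false.
(c) HCI: |A| = 6, |A ∩ B| = 5; needs A ⊆ B, i.e. every element of A is in B (|A ∖ B| = 0) — false.
(d) systems: |A| = 5, |A ∩ B| = 2; needs |A ∩ B| < 3 — true.
(e) PL: |A| = 9, |A ∩ B| = 7; needs |A ∩ B| < 7 — false.

1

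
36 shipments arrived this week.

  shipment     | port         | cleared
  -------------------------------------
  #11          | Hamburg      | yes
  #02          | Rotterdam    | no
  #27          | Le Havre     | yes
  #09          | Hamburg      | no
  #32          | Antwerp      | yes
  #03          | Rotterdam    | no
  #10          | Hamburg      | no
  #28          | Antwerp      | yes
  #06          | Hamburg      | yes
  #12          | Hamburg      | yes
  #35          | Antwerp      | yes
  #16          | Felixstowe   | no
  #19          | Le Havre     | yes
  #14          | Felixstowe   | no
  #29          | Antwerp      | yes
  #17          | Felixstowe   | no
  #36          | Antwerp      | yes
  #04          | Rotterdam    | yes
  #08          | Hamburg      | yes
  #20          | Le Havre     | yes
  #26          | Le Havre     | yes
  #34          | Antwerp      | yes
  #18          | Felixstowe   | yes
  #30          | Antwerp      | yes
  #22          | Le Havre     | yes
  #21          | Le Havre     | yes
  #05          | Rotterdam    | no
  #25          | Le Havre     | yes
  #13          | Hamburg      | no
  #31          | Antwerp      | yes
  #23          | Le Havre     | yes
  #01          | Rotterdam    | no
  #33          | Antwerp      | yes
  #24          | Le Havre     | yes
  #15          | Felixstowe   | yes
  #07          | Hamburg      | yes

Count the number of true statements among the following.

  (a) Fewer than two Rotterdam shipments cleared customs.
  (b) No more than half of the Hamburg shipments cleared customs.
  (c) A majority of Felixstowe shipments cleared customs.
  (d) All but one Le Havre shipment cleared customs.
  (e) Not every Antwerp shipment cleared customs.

1

(a) Rotterdam: |A| = 5, |A ∩ B| = 1; needs |A ∩ B| < 2 — true.
(b) Hamburg: |A| = 8, |A ∩ B| = 5; needs |A ∩ B| ≤ |A ∖ B| — false.
(c) Felixstowe: |A| = 5, |A ∩ B| = 2; needs |A ∩ B| > |A ∖ B| — false.
(d) Le Havre: |A| = 9, |A ∩ B| = 9; needs |A ∖ B| = 1 — false.
(e) Antwerp: |A| = 9, |A ∩ B| = 9; needs A ⊄ B (|A ∖ B| ≥ 1) — false.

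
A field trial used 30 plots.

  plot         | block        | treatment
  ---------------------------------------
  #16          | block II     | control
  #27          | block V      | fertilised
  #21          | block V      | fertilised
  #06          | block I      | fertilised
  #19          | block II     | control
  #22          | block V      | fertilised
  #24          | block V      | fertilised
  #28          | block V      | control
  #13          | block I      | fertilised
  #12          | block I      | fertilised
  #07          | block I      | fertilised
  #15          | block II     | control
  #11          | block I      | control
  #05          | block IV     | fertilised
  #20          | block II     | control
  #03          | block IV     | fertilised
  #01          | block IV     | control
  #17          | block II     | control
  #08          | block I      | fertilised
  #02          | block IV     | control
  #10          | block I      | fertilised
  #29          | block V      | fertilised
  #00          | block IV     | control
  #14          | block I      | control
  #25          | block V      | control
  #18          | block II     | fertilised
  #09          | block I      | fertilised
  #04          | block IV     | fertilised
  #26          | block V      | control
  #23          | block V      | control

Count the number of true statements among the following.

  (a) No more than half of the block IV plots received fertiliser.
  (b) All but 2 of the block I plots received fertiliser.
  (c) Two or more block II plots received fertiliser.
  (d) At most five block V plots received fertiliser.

3

(a) block IV: |A| = 6, |A ∩ B| = 3; needs |A ∩ B| ≤ |A ∖ B| — true.
(b) block I: |A| = 9, |A ∩ B| = 7; needs |A ∖ B| = 2 — true.
(c) block II: |A| = 6, |A ∩ B| = 1; needs |A ∩ B| ≥ 2 — false.
(d) block V: |A| = 9, |A ∩ B| = 5; needs |A ∩ B| ≤ 5 — true.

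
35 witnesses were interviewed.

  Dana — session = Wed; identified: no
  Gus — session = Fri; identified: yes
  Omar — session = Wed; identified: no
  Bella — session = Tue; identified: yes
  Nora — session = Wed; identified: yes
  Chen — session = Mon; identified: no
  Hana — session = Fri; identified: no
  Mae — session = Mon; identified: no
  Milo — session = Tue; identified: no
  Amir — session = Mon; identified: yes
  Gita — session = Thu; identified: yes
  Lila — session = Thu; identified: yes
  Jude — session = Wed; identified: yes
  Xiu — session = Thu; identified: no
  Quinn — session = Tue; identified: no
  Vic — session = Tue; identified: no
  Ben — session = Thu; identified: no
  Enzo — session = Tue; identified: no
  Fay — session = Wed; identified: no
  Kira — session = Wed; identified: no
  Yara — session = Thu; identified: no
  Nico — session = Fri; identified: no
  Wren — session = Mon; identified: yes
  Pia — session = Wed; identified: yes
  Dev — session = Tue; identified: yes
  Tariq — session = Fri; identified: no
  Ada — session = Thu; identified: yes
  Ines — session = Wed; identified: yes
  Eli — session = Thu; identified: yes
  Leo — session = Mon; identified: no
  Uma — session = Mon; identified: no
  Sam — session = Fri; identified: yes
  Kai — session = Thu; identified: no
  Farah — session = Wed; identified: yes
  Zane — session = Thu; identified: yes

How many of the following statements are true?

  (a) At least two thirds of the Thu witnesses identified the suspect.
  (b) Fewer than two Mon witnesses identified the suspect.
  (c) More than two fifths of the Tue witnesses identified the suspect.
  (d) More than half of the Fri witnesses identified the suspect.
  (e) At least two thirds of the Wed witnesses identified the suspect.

0

(a) Thu: |A| = 9, |A ∩ B| = 5; needs |A ∩ B| / |A| ≥ 2/3 — false.
(b) Mon: |A| = 6, |A ∩ B| = 2; needs |A ∩ B| < 2 — false.
(c) Tue: |A| = 6, |A ∩ B| = 2; needs |A ∩ B| / |A| > 2/5 — false.
(d) Fri: |A| = 5, |A ∩ B| = 2; needs |A ∩ B| > |A ∖ B| — false.
(e) Wed: |A| = 9, |A ∩ B| = 5; needs |A ∩ B| / |A| ≥ 2/3 — false.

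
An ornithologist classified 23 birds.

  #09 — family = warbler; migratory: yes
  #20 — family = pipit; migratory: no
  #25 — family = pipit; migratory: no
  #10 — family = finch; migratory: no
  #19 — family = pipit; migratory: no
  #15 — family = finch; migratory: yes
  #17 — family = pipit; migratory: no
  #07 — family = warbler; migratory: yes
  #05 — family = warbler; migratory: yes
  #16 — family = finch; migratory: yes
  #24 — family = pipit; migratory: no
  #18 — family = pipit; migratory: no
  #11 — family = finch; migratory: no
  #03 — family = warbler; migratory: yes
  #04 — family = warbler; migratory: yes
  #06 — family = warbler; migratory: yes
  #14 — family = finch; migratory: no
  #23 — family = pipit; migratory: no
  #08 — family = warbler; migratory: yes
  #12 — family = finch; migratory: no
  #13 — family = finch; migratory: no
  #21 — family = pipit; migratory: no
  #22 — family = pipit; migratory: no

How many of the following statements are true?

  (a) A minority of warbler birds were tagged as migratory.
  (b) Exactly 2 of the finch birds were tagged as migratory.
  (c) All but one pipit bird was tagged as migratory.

1

(a) warbler: |A| = 7, |A ∩ B| = 7; needs |A ∩ B| < |A ∖ B| — false.
(b) finch: |A| = 7, |A ∩ B| = 2; needs |A ∩ B| = 2 — true.
(c) pipit: |A| = 9, |A ∩ B| = 0; needs |A ∖ B| = 1 — false.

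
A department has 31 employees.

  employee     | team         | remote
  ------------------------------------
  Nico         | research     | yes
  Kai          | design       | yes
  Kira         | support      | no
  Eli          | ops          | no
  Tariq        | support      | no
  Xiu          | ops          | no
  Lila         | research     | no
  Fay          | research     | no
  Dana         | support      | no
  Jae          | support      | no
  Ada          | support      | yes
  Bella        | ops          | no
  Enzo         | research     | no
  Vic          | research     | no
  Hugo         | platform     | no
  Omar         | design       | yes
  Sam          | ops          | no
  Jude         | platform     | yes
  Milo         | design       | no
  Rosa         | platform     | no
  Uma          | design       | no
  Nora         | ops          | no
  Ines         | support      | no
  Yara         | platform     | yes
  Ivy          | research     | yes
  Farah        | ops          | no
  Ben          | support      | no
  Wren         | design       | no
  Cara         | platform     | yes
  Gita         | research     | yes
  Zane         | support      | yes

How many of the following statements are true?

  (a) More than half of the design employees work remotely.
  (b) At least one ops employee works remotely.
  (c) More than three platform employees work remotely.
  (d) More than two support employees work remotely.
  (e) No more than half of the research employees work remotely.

(a) design: |A| = 5, |A ∩ B| = 2; needs |A ∩ B| > |A ∖ B| — false.
(b) ops: |A| = 6, |A ∩ B| = 0; needs A ∩ B ≠ ∅ (|A ∩ B| ≥ 1) — false.
(c) platform: |A| = 5, |A ∩ B| = 3; needs |A ∩ B| > 3 — false.
(d) support: |A| = 8, |A ∩ B| = 2; needs |A ∩ B| > 2 — false.
(e) research: |A| = 7, |A ∩ B| = 3; needs |A ∩ B| ≤ |A ∖ B| — true.

1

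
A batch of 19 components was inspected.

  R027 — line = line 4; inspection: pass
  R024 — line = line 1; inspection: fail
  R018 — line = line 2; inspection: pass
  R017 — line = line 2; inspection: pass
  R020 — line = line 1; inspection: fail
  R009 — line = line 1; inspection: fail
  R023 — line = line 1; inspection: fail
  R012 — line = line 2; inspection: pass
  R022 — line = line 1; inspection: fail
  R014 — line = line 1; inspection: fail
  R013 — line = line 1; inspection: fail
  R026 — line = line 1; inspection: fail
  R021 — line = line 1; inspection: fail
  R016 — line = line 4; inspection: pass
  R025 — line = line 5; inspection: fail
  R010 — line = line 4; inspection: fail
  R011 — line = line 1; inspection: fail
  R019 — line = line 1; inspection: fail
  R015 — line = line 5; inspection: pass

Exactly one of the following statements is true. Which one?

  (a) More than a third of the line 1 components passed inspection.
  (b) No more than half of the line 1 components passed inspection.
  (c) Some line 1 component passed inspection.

(b)

|A| = 11, |A ∩ B| = 0, |A ∖ B| = 11.
(a) requires |A ∩ B| / |A| > 1/3: false.
(b) requires |A ∩ B| ≤ |A ∖ B|: true.
(c) requires A ∩ B ≠ ∅ (|A ∩ B| ≥ 1): false.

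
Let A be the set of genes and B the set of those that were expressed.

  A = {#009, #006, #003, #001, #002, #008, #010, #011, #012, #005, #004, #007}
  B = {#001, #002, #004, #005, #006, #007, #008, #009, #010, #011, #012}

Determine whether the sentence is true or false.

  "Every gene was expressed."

Truth condition: A ⊆ B, i.e. every element of A is in B (|A ∖ B| = 0).
A (the restrictor) = {#009, #006, #003, #001, #002, #008, #010, #011, #012, #005, #004, #007}, |A| = 12.
A ∖ B = {#003}, so |A ∖ B| = 1.
So the statement is false.

False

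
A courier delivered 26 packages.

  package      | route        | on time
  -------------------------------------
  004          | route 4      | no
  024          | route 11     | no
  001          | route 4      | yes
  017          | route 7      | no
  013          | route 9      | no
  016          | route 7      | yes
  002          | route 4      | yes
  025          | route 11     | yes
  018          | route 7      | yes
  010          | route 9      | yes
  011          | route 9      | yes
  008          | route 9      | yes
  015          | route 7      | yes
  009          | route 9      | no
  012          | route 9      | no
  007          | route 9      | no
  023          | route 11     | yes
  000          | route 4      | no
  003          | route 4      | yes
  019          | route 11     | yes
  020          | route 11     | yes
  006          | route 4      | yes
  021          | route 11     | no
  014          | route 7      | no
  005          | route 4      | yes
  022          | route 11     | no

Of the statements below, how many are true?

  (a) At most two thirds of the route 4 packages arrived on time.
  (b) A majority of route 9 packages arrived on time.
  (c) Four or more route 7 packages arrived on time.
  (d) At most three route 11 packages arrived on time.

0

(a) route 4: |A| = 7, |A ∩ B| = 5; needs |A ∩ B| / |A| ≤ 2/3 — false.
(b) route 9: |A| = 7, |A ∩ B| = 3; needs |A ∩ B| > |A ∖ B| — false.
(c) route 7: |A| = 5, |A ∩ B| = 3; needs |A ∩ B| ≥ 4 — false.
(d) route 11: |A| = 7, |A ∩ B| = 4; needs |A ∩ B| ≤ 3 — false.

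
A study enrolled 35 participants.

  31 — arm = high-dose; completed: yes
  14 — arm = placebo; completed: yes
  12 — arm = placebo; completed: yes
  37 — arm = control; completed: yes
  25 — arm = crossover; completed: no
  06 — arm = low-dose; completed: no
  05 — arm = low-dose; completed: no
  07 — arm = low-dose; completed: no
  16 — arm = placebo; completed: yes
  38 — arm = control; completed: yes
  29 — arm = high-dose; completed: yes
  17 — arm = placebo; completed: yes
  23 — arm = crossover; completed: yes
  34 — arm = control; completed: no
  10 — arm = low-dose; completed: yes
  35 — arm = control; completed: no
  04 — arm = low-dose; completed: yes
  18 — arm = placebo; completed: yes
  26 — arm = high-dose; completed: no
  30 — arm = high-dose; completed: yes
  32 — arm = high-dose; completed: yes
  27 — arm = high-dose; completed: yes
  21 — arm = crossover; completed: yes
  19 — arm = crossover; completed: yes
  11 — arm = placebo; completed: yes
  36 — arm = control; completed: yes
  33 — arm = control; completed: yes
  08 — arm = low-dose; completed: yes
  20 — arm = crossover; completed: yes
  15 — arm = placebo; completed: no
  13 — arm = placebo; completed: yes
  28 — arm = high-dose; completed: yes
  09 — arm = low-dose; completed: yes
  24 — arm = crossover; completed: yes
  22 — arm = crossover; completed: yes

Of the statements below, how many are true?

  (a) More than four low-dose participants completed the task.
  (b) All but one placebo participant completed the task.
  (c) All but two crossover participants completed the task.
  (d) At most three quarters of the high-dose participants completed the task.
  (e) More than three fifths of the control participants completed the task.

(a) low-dose: |A| = 7, |A ∩ B| = 4; needs |A ∩ B| > 4 — false.
(b) placebo: |A| = 8, |A ∩ B| = 7; needs |A ∖ B| = 1 — true.
(c) crossover: |A| = 7, |A ∩ B| = 6; needs |A ∖ B| = 2 — false.
(d) high-dose: |A| = 7, |A ∩ B| = 6; needs |A ∩ B| / |A| ≤ 3/4 — false.
(e) control: |A| = 6, |A ∩ B| = 4; needs |A ∩ B| / |A| > 3/5 — true.

2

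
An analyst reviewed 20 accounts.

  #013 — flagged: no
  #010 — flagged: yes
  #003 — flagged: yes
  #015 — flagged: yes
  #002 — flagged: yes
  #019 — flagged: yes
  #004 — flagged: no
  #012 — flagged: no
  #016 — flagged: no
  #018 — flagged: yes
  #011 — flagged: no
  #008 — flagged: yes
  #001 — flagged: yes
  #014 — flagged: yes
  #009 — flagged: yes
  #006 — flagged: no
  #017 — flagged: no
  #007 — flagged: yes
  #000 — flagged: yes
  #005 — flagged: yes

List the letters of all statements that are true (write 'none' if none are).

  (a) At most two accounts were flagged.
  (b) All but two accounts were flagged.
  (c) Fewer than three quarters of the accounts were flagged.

(c)

|A| = 20, |A ∩ B| = 13, |A ∖ B| = 7.
(a) |A ∩ B| ≤ 2: fails.
(b) |A ∖ B| = 2: fails.
(c) |A ∩ B| / |A| < 3/4: holds.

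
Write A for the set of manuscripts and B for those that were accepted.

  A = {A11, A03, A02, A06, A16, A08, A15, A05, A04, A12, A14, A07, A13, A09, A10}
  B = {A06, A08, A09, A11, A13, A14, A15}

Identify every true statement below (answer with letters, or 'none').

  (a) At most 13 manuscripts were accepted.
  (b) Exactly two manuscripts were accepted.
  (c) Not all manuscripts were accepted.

|A| = 15, |A ∩ B| = 7, |A ∖ B| = 8.
(a) |A ∩ B| ≤ 13: holds.
(b) |A ∩ B| = 2: fails.
(c) A ⊄ B (|A ∖ B| ≥ 1): holds.

(a), (c)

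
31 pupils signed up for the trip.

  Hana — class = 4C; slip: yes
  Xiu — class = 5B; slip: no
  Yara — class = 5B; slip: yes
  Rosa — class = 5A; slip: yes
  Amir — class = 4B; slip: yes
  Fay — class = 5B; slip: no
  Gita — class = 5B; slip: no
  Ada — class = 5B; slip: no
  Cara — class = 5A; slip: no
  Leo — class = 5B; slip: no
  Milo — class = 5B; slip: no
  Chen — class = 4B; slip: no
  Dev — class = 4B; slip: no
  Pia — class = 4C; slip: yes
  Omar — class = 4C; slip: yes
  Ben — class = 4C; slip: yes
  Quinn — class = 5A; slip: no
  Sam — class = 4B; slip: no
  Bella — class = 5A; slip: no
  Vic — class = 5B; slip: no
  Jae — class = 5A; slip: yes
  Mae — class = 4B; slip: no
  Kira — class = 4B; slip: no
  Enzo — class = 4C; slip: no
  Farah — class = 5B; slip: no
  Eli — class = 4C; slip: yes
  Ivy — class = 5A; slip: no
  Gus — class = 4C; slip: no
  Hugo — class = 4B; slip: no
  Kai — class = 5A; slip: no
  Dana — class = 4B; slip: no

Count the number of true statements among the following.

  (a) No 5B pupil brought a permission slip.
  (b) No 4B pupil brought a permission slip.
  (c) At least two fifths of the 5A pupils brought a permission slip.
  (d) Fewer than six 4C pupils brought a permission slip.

1

(a) 5B: |A| = 9, |A ∩ B| = 1; needs A ∩ B = ∅ (|A ∩ B| = 0) — false.
(b) 4B: |A| = 8, |A ∩ B| = 1; needs A ∩ B = ∅ (|A ∩ B| = 0) — false.
(c) 5A: |A| = 7, |A ∩ B| = 2; needs |A ∩ B| / |A| ≥ 2/5 — false.
(d) 4C: |A| = 7, |A ∩ B| = 5; needs |A ∩ B| < 6 — true.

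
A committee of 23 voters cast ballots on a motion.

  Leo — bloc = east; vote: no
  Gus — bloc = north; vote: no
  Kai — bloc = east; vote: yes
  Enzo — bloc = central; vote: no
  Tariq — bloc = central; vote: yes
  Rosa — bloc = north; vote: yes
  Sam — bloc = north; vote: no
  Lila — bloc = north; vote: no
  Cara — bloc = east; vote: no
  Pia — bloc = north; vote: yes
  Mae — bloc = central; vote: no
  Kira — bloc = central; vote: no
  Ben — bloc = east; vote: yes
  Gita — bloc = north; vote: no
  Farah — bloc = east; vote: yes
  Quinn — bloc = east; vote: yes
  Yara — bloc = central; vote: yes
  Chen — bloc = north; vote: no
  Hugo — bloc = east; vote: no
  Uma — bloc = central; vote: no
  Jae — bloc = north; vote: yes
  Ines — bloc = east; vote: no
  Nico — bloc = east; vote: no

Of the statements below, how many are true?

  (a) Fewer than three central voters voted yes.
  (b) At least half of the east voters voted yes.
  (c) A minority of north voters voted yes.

2

(a) central: |A| = 6, |A ∩ B| = 2; needs |A ∩ B| < 3 — true.
(b) east: |A| = 9, |A ∩ B| = 4; needs |A ∩ B| ≥ |A ∖ B| — false.
(c) north: |A| = 8, |A ∩ B| = 3; needs |A ∩ B| < |A ∖ B| — true.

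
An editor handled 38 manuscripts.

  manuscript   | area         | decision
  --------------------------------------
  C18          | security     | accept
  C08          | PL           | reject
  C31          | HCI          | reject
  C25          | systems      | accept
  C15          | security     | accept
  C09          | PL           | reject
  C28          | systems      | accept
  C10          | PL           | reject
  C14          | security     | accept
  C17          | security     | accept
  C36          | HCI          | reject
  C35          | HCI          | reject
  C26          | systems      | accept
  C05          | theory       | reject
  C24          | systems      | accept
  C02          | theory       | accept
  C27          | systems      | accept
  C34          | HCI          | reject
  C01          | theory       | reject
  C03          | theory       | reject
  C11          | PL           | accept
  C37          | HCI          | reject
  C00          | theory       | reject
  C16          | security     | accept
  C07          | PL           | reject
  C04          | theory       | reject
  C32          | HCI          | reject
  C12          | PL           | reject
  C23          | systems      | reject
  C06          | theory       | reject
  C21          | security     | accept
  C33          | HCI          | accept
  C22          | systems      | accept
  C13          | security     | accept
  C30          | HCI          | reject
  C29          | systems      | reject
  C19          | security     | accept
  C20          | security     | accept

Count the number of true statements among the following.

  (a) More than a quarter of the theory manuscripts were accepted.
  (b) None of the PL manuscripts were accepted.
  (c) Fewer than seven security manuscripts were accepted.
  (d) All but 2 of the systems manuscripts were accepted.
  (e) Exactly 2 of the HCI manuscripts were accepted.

(a) theory: |A| = 7, |A ∩ B| = 1; needs |A ∩ B| / |A| > 1/4 — false.
(b) PL: |A| = 6, |A ∩ B| = 1; needs A ∩ B = ∅ (|A ∩ B| = 0) — false.
(c) security: |A| = 9, |A ∩ B| = 9; needs |A ∩ B| < 7 — false.
(d) systems: |A| = 8, |A ∩ B| = 6; needs |A ∖ B| = 2 — true.
(e) HCI: |A| = 8, |A ∩ B| = 1; needs |A ∩ B| = 2 — false.

1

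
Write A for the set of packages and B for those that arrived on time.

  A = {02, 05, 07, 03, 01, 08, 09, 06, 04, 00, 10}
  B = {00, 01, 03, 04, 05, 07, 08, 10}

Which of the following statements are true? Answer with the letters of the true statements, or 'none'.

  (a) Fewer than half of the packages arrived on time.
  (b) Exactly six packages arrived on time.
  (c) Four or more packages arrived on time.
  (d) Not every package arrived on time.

|A| = 11, |A ∩ B| = 8, |A ∖ B| = 3.
(a) |A ∩ B| < |A ∖ B|: fails.
(b) |A ∩ B| = 6: fails.
(c) |A ∩ B| ≥ 4: holds.
(d) A ⊄ B (|A ∖ B| ≥ 1): holds.

(c), (d)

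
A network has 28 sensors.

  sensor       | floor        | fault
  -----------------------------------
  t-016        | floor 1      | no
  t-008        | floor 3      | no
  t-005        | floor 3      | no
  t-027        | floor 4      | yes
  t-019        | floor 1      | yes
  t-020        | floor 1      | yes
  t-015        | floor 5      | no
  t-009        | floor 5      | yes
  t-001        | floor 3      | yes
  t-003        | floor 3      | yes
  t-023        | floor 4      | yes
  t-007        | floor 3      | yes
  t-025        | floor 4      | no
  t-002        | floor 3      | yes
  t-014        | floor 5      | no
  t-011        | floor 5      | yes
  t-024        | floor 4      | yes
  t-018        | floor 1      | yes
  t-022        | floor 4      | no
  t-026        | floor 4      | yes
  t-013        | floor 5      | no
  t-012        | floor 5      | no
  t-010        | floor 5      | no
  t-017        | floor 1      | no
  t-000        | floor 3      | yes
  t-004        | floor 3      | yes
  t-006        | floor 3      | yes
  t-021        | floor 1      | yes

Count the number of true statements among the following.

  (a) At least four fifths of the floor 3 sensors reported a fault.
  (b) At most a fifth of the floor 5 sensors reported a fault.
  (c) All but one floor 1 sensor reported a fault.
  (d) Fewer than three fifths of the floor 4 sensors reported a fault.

(a) floor 3: |A| = 9, |A ∩ B| = 7; needs |A ∩ B| / |A| ≥ 4/5 — false.
(b) floor 5: |A| = 7, |A ∩ B| = 2; needs |A ∩ B| / |A| ≤ 1/5 — false.
(c) floor 1: |A| = 6, |A ∩ B| = 4; needs |A ∖ B| = 1 — false.
(d) floor 4: |A| = 6, |A ∩ B| = 4; needs |A ∩ B| / |A| < 3/5 — false.

0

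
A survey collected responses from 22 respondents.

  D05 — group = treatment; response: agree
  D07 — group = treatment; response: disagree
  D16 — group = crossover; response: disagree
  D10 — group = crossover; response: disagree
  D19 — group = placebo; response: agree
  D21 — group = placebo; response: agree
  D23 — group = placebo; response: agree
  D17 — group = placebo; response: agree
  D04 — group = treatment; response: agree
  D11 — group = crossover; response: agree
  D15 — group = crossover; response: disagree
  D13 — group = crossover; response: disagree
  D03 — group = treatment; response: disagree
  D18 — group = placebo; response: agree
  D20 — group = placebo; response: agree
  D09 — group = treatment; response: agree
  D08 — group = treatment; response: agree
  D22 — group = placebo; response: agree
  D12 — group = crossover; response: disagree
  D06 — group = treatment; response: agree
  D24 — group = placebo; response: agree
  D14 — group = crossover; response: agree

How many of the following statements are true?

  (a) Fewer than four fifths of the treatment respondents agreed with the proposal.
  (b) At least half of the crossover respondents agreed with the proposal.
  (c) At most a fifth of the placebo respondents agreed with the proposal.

1

(a) treatment: |A| = 7, |A ∩ B| = 5; needs |A ∩ B| / |A| < 4/5 — true.
(b) crossover: |A| = 7, |A ∩ B| = 2; needs |A ∩ B| ≥ |A ∖ B| — false.
(c) placebo: |A| = 8, |A ∩ B| = 8; needs |A ∩ B| / |A| ≤ 1/5 — false.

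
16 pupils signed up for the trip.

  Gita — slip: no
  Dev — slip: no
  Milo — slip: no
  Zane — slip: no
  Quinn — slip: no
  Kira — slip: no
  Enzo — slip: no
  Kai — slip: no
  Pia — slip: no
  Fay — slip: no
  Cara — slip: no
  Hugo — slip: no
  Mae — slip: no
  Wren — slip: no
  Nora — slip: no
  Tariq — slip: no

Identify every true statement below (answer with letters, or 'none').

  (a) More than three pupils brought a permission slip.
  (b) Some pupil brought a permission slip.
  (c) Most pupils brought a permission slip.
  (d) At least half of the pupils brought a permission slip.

|A| = 16, |A ∩ B| = 0, |A ∖ B| = 16.
(a) |A ∩ B| > 3: fails.
(b) A ∩ B ≠ ∅ (|A ∩ B| ≥ 1): fails.
(c) |A ∩ B| > |A ∖ B|: fails.
(d) |A ∩ B| ≥ |A ∖ B|: fails.

none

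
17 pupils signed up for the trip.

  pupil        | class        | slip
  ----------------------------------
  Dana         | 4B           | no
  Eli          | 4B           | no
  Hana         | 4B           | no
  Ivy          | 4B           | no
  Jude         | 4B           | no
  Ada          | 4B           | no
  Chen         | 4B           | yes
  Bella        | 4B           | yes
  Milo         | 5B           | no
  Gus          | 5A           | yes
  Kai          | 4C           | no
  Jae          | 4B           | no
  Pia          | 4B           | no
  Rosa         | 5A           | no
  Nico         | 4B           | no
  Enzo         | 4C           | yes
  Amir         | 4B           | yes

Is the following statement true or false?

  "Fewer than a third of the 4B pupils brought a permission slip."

True

The determiner here denotes the relation: |A ∩ B| / |A| < 1/3.
A (the restrictor) = {Dana, Eli, Hana, Ivy, Jude, Ada, Chen, Bella, Jae, Pia, Nico, Amir}, |A| = 12.
A ∩ B = {Chen, Bella, Amir}, so |A ∩ B| = 3.
A ∖ B = {Dana, Eli, Hana, Ivy, Jude, Ada, Jae, Pia, Nico}, so |A ∖ B| = 9.
|A ∩ B|/|A| = 3/12, so the statement is true.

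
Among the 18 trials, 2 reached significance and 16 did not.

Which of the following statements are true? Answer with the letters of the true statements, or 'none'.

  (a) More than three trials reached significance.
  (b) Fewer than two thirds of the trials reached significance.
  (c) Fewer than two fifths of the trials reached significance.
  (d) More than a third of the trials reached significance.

|A| = 18, |A ∩ B| = 2, |A ∖ B| = 16.
(a) |A ∩ B| > 3: fails.
(b) |A ∩ B| / |A| < 2/3: holds.
(c) |A ∩ B| / |A| < 2/5: holds.
(d) |A ∩ B| / |A| > 1/3: fails.

(b), (c)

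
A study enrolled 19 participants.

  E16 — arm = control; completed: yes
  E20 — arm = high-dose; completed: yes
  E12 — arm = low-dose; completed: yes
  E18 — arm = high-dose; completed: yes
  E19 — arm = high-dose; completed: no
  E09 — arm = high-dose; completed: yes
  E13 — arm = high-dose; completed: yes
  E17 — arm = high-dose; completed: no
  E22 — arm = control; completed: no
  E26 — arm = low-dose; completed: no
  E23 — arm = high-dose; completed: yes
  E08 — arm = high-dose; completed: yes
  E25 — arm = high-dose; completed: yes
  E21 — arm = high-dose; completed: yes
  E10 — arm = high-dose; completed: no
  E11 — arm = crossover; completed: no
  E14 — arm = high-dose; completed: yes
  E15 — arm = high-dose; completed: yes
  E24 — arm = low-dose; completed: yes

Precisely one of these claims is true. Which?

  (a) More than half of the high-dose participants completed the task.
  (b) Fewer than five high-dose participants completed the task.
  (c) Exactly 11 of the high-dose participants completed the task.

|A| = 13, |A ∩ B| = 10, |A ∖ B| = 3.
(a) requires |A ∩ B| > |A ∖ B|: true.
(b) requires |A ∩ B| < 5: false.
(c) requires |A ∩ B| = 11: false.

(a)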